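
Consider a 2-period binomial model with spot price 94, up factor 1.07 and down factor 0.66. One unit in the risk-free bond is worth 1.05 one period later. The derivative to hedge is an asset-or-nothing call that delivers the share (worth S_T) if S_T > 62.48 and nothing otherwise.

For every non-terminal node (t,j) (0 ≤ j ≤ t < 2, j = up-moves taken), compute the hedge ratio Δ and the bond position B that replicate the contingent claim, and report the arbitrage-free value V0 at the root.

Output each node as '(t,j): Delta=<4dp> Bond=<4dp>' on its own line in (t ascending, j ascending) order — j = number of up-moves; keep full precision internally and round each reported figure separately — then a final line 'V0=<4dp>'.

Risk-neutral probability p* = (R−d)/(u−d) = (1.05−0.66)/(1.07−0.66) = 0.9512.
At expiry t=2: V(2,0)=0.0000, V(2,1)=66.3828, V(2,2)=107.6206
Node (1,0) S=62.0400: V=(p*·66.3828+(1−p*)·0.0000)/1.05=60.1377; Δ=(66.3828−0.0000)/(66.3828−40.9464)=2.6098; B=V−Δ·S=-101.7715
Node (1,1) S=100.5800: V=(p*·107.6206+(1−p*)·66.3828)/1.05=100.5800; Δ=(107.6206−66.3828)/(107.6206−66.3828)=1.0000; B=V−Δ·S=0.0000
Node (0,0) S=94.0000: V=(p*·100.5800+(1−p*)·60.1377)/1.05=93.9116; Δ=(100.5800−60.1377)/(100.5800−62.0400)=1.0494; B=V−Δ·S=-4.7281
Root portfolio cost Δ·94+B reproduces V0=93.9116.

(0,0): Delta=1.0494 Bond=-4.7281
(1,0): Delta=2.6098 Bond=-101.7715
(1,1): Delta=1.0000 Bond=0.0000
V0=93.9116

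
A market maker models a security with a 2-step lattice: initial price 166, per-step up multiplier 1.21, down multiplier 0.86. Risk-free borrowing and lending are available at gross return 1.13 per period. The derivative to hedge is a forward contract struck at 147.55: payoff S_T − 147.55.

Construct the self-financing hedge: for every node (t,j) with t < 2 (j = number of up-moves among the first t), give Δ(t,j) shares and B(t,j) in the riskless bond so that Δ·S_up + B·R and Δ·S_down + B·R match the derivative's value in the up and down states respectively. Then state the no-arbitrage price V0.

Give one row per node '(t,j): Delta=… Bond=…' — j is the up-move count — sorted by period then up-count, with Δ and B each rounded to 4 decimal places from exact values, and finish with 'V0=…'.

Under the risk-neutral measure, an up-move has probability p* = (R−d)/(u−d) = 0.7714 and values discount at R = 1.13.
Payoff layer (t=2): V(2,0)=-24.7764, V(2,1)=25.1896, V(2,2)=95.4906
  t=1,j=0: stock 142.7600 → up 172.7396 (V=25.1896), down 122.7736 (V=-24.7764). Price 12.1848; hedge Δ=1.0000, bond B=-130.5752.
  t=1,j=1: stock 200.8600 → up 243.0406 (V=95.4906), down 172.7396 (V=25.1896). Price 70.2848; hedge Δ=1.0000, bond B=-130.5752.
  t=0,j=0: stock 166.0000 → up 200.8600 (V=70.2848), down 142.7600 (V=12.1848). Price 50.4467; hedge Δ=1.0000, bond B=-115.5533.
The time-0 hedge costs 50.4467, which is the no-arbitrage price.

(0,0): Delta=1.0000 Bond=-115.5533
(1,0): Delta=1.0000 Bond=-130.5752
(1,1): Delta=1.0000 Bond=-130.5752
V0=50.4467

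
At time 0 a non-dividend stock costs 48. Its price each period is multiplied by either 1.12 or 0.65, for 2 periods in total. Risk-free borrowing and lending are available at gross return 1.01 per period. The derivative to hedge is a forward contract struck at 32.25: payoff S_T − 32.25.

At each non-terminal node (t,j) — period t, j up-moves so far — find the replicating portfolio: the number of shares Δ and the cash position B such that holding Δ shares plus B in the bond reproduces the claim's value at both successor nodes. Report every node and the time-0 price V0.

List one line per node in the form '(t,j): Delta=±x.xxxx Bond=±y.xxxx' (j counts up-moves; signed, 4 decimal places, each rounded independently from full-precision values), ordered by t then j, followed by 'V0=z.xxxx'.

Since d<R<u, set p* = (R−d)/(u−d) = 0.7660; price each node as the discounted p*-expectation of its children.
Payoff layer (t=2): V(2,0)=-11.9700, V(2,1)=2.6940, V(2,2)=27.9612
  t=1,j=0: stock 31.2000 → up 34.9440 (V=2.6940), down 20.2800 (V=-11.9700). Price -0.7307; hedge Δ=1.0000, bond B=-31.9307.
  t=1,j=1: stock 53.7600 → up 60.2112 (V=27.9612), down 34.9440 (V=2.6940). Price 21.8293; hedge Δ=1.0000, bond B=-31.9307.
  t=0,j=0: stock 48.0000 → up 53.7600 (V=21.8293), down 31.2000 (V=-0.7307). Price 16.3855; hedge Δ=1.0000, bond B=-31.6145.
Root portfolio cost Δ·48+B reproduces V0=16.3855.

(0,0): Delta=1.0000 Bond=-31.6145
(1,0): Delta=1.0000 Bond=-31.9307
(1,1): Delta=1.0000 Bond=-31.9307
V0=16.3855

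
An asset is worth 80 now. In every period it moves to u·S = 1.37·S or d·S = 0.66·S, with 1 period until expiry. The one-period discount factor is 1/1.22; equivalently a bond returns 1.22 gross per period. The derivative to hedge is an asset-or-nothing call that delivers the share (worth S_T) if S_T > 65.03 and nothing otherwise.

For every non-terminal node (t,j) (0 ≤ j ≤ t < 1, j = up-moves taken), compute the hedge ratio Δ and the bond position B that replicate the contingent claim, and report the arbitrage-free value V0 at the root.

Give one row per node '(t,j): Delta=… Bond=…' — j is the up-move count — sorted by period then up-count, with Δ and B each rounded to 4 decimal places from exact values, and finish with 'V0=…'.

Risk-neutral probability p* = (R−d)/(u−d) = (1.22−0.66)/(1.37−0.66) = 0.7887.
Payoff layer (t=1): V(1,0)=0.0000, V(1,1)=109.6000
  t=0,j=0: stock 80.0000 → up 109.6000 (V=109.6000), down 52.8000 (V=0.0000). Price 70.8566; hedge Δ=1.9296, bond B=-83.5096.
Check: Δ(0,0)·S0 + B(0,0) = 70.8566 = V0.

(0,0): Delta=1.9296 Bond=-83.5096
V0=70.8566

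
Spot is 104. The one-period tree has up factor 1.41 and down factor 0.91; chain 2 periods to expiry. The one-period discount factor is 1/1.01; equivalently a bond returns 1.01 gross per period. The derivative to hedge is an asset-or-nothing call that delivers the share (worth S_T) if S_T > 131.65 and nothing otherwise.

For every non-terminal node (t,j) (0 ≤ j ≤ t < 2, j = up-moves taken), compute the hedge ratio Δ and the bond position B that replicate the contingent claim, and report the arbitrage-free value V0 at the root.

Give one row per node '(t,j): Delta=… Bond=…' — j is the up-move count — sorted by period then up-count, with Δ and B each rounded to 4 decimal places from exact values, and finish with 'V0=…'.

(0,0): Delta=2.3118 Bond=-190.4638
(1,0): Delta=2.8200 Bond=-240.4606
(1,1): Delta=1.0000 Bond=0.0000
V0=49.9677

Since d<R<u, set p* = (R−d)/(u−d) = 0.2000; price each node as the discounted p*-expectation of its children.
Terminal values V(2,·): V(2,0)=0.0000, V(2,1)=133.4424, V(2,2)=206.7624
  t=1,j=0: stock 94.6400 → up 133.4424 (V=133.4424), down 86.1224 (V=0.0000). Price 26.4242; hedge Δ=2.8200, bond B=-240.4606.
  t=1,j=1: stock 146.6400 → up 206.7624 (V=206.7624), down 133.4424 (V=133.4424). Price 146.6400; hedge Δ=1.0000, bond B=0.0000.
  t=0,j=0: stock 104.0000 → up 146.6400 (V=146.6400), down 94.6400 (V=26.4242). Price 49.9677; hedge Δ=2.3118, bond B=-190.4638.
Check: Δ(0,0)·S0 + B(0,0) = 49.9677 = V0.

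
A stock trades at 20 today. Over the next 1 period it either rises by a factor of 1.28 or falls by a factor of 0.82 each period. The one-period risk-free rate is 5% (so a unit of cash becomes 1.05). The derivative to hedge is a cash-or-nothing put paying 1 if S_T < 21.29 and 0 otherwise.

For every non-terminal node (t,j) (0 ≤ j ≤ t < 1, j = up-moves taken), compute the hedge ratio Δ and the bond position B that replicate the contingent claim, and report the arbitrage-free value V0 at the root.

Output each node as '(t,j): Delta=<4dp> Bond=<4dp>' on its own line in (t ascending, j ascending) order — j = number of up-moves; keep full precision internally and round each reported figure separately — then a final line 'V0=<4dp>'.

Under the risk-neutral measure, an up-move has probability p* = (R−d)/(u−d) = 0.5000 and values discount at R = 1.05.
Terminal values V(1,·): V(1,0)=1.0000, V(1,1)=0.0000
(0,0): S=20.0000. Δ = (V_up−V_dn)/(S_up−S_dn) = (0.0000−1.0000)/(25.6000−16.4000) = -0.1087. V = [p*·0.0000 + (1−p*)·1.0000]/1.05 = 0.4762. B = V − Δ·S = 2.6501.
The time-0 hedge costs 0.4762, which is the no-arbitrage price.

(0,0): Delta=-0.1087 Bond=2.6501
V0=0.4762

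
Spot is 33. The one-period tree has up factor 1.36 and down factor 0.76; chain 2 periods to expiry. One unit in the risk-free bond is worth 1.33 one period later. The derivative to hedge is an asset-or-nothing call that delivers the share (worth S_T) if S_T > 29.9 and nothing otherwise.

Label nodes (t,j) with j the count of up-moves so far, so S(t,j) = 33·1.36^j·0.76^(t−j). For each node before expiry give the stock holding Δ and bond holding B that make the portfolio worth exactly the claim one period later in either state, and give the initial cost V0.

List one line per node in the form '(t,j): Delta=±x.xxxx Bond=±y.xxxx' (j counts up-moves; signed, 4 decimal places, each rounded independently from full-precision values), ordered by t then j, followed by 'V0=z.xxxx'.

(0,0): Delta=1.0362 Bond=-1.2212
(1,0): Delta=2.2667 Bond=-32.4846
(1,1): Delta=1.0000 Bond=0.0000
V0=32.9731

Since d<R<u, set p* = (R−d)/(u−d) = 0.9500; price each node as the discounted p*-expectation of its children.
Terminal values V(2,·): V(2,0)=0.0000, V(2,1)=34.1088, V(2,2)=61.0368
Node (1,0) S=25.0800: V=(p*·34.1088+(1−p*)·0.0000)/1.33=24.3634; Δ=(34.1088−0.0000)/(34.1088−19.0608)=2.2667; B=V−Δ·S=-32.4846
Node (1,1) S=44.8800: V=(p*·61.0368+(1−p*)·34.1088)/1.33=44.8800; Δ=(61.0368−34.1088)/(61.0368−34.1088)=1.0000; B=V−Δ·S=0.0000
Node (0,0) S=33.0000: V=(p*·44.8800+(1−p*)·24.3634)/1.33=32.9731; Δ=(44.8800−24.3634)/(44.8800−25.0800)=1.0362; B=V−Δ·S=-1.2212
Each (Δ,B) replicates both successor values, so the strategy is self-financing and V0 is arbitrage-free.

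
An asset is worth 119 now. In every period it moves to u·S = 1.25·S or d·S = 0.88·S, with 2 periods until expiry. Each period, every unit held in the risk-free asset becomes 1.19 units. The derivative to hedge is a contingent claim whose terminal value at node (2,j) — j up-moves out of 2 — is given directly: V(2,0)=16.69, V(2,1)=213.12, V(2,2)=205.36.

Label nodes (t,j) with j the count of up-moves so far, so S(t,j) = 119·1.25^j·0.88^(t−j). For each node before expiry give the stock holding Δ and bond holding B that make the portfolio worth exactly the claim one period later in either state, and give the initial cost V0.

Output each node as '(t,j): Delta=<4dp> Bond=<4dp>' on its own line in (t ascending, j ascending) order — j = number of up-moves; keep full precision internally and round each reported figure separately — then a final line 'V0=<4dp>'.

The replicating-portfolio and risk-neutral prices coincide; use p* = (1.19−0.88)/(1.25−0.88) = 0.8378 for the latter.
At expiry t=2: V(2,0)=16.6900, V(2,1)=213.1200, V(2,2)=205.3600
  t=1,j=0: stock 104.7200 → up 130.9000 (V=213.1200), down 92.1536 (V=16.6900). Price 152.3248; hedge Δ=5.0696, bond B=-378.5671.
  t=1,j=1: stock 148.7500 → up 185.9375 (V=205.3600), down 130.9000 (V=213.1200). Price 173.6289; hedge Δ=-0.1410, bond B=194.6019.
  t=0,j=0: stock 119.0000 → up 148.7500 (V=173.6289), down 104.7200 (V=152.3248). Price 143.0035; hedge Δ=0.4839, bond B=85.4248.
Self-financing check: at every node Δ·S+B equals the discounted successor values.

(0,0): Delta=0.4839 Bond=85.4248
(1,0): Delta=5.0696 Bond=-378.5671
(1,1): Delta=-0.1410 Bond=194.6019
V0=143.0035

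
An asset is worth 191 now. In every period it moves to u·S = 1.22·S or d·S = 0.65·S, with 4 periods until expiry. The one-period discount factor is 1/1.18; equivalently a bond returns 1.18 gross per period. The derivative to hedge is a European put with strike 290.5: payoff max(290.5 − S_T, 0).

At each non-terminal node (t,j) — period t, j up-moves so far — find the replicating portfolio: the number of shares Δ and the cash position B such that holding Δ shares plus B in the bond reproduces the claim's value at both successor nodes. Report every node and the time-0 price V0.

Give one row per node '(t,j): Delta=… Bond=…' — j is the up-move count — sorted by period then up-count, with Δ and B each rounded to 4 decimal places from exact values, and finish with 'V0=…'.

(0,0): Delta=-0.4039 Bond=87.1245
(1,0): Delta=-1.0000 Bond=176.8073
(1,1): Delta=-0.3800 Bond=97.2220
(2,0): Delta=-1.0000 Bond=208.6326
(2,1): Delta=-1.0000 Bond=208.6326
(2,2): Delta=-0.3550 Bond=107.6344
(3,0): Delta=-1.0000 Bond=246.1864
(3,1): Delta=-1.0000 Bond=246.1864
(3,2): Delta=-1.0000 Bond=246.1864
(3,3): Delta=-0.3291 Bond=118.0140
V0=9.9712

Since d<R<u, set p* = (R−d)/(u−d) = 0.9298; price each node as the discounted p*-expectation of its children.
At expiry t=4: V(4,0)=256.4053, V(4,1)=226.5069, V(4,2)=170.3898, V(4,3)=65.0625, V(4,4)=0.0000
Node (3,0) S=52.4534: V=(p*·226.5069+(1−p*)·256.4053)/1.18=193.7331; Δ=(226.5069−256.4053)/(63.9931−34.0947)=-1.0000; B=V−Δ·S=246.1864
Node (3,1) S=98.4510: V=(p*·170.3898+(1−p*)·226.5069)/1.18=147.7355; Δ=(170.3898−226.5069)/(120.1102−63.9931)=-1.0000; B=V−Δ·S=246.1864
Node (3,2) S=184.7849: V=(p*·65.0625+(1−p*)·170.3898)/1.18=61.4016; Δ=(65.0625−170.3898)/(225.4375−120.1102)=-1.0000; B=V−Δ·S=246.1864
Node (3,3) S=346.8270: V=(p*·0.0000+(1−p*)·65.0625)/1.18=3.8693; Δ=(0.0000−65.0625)/(423.1289−225.4375)=-0.3291; B=V−Δ·S=118.0140
Node (2,0) S=80.6975: V=(p*·147.7355+(1−p*)·193.7331)/1.18=127.9351; Δ=(147.7355−193.7331)/(98.4510−52.4534)=-1.0000; B=V−Δ·S=208.6326
Node (2,1) S=151.4630: V=(p*·61.4016+(1−p*)·147.7355)/1.18=57.1696; Δ=(61.4016−147.7355)/(184.7849−98.4510)=-1.0000; B=V−Δ·S=208.6326
Node (2,2) S=284.2844: V=(p*·3.8693+(1−p*)·61.4016)/1.18=6.7006; Δ=(3.8693−61.4016)/(346.8270−184.7849)=-0.3550; B=V−Δ·S=107.6344
Node (1,0) S=124.1500: V=(p*·57.1696+(1−p*)·127.9351)/1.18=52.6573; Δ=(57.1696−127.9351)/(151.4630−80.6975)=-1.0000; B=V−Δ·S=176.8073
Node (1,1) S=233.0200: V=(p*·6.7006+(1−p*)·57.1696)/1.18=8.6799; Δ=(6.7006−57.1696)/(284.2844−151.4630)=-0.3800; B=V−Δ·S=97.2220
Node (0,0) S=191.0000: V=(p*·8.6799+(1−p*)·52.6573)/1.18=9.9712; Δ=(8.6799−52.6573)/(233.0200−124.1500)=-0.4039; B=V−Δ·S=87.1245
Each (Δ,B) replicates both successor values, so the strategy is self-financing and V0 is arbitrage-free.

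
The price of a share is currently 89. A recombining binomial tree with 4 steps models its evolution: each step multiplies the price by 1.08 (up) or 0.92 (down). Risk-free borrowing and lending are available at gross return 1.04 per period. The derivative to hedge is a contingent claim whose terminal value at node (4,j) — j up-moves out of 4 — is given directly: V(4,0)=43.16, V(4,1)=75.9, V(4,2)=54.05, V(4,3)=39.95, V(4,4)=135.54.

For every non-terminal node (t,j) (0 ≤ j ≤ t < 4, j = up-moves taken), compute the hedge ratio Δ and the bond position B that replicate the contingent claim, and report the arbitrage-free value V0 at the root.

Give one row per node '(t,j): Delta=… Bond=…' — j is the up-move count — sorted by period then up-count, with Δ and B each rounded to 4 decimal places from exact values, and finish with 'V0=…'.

No-arbitrage ⇒ martingale measure with p* = (R−d)/(u−d) = 0.7500.
Terminal values V(4,·): V(4,0)=43.1600, V(4,1)=75.9000, V(4,2)=54.0500, V(4,3)=39.9500, V(4,4)=135.5400
Node (3,0) S=69.3032: V=(p*·75.9000+(1−p*)·43.1600)/1.04=65.1106; Δ=(75.9000−43.1600)/(74.8475−63.7590)=2.9526; B=V−Δ·S=-139.5144
Node (3,1) S=81.3560: V=(p*·54.0500+(1−p*)·75.9000)/1.04=57.2236; Δ=(54.0500−75.9000)/(87.8644−74.8475)=-1.6786; B=V−Δ·S=193.7861
Node (3,2) S=95.5048: V=(p*·39.9500+(1−p*)·54.0500)/1.04=41.8029; Δ=(39.9500−54.0500)/(103.1452−87.8644)=-0.9227; B=V−Δ·S=129.9279
Node (3,3) S=112.1144: V=(p*·135.5400+(1−p*)·39.9500)/1.04=107.3486; Δ=(135.5400−39.9500)/(121.0835−103.1452)=5.3288; B=V−Δ·S=-490.0889
Node (2,0) S=75.3296: V=(p*·57.2236+(1−p*)·65.1106)/1.04=56.9186; Δ=(57.2236−65.1106)/(81.3560−69.3032)=-0.6544; B=V−Δ·S=106.2124
Node (2,1) S=88.4304: V=(p*·41.8029+(1−p*)·57.2236)/1.04=43.9020; Δ=(41.8029−57.2236)/(95.5048−81.3560)=-1.0899; B=V−Δ·S=140.2812
Node (2,2) S=103.8096: V=(p*·107.3486+(1−p*)·41.8029)/1.04=87.4636; Δ=(107.3486−41.8029)/(112.1144−95.5048)=3.9463; B=V−Δ·S=-322.1969
Node (1,0) S=81.8800: V=(p*·43.9020+(1−p*)·56.9186)/1.04=45.3424; Δ=(43.9020−56.9186)/(88.4304−75.3296)=-0.9936; B=V−Δ·S=126.6961
Node (1,1) S=96.1200: V=(p*·87.4636+(1−p*)·43.9020)/1.04=73.6281; Δ=(87.4636−43.9020)/(103.8096−88.4304)=2.8325; B=V−Δ·S=-198.6321
Node (0,0) S=89.0000: V=(p*·73.6281+(1−p*)·45.3424)/1.04=63.9968; Δ=(73.6281−45.3424)/(96.1200−81.8800)=1.9864; B=V−Δ·S=-112.7885
Self-financing check: at every node Δ·S+B equals the discounted successor values.

(0,0): Delta=1.9864 Bond=-112.7885
(1,0): Delta=-0.9936 Bond=126.6961
(1,1): Delta=2.8325 Bond=-198.6321
(2,0): Delta=-0.6544 Bond=106.2124
(2,1): Delta=-1.0899 Bond=140.2812
(2,2): Delta=3.9463 Bond=-322.1969
(3,0): Delta=2.9526 Bond=-139.5144
(3,1): Delta=-1.6786 Bond=193.7861
(3,2): Delta=-0.9227 Bond=129.9279
(3,3): Delta=5.3288 Bond=-490.0889
V0=63.9968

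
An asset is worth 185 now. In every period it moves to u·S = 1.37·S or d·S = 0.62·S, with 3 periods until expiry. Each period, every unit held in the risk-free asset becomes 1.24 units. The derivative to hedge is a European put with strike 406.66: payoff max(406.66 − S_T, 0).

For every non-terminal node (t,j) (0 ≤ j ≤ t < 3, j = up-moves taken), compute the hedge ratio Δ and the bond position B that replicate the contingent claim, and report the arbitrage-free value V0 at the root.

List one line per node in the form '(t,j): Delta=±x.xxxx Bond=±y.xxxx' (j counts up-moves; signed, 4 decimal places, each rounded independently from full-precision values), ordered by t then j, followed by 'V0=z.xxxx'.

Since d<R<u, set p* = (R−d)/(u−d) = 0.8267; price each node as the discounted p*-expectation of its children.
Terminal values V(3,·): V(3,0)=362.5693, V(3,1)=309.2338, V(3,2)=191.3796, V(3,3)=0.0000
  t=2,j=0: stock 71.1140 → up 97.4262 (V=309.2338), down 44.0907 (V=362.5693). Price 256.8376; hedge Δ=-1.0000, bond B=327.9516.
  t=2,j=1: stock 157.1390 → up 215.2804 (V=191.3796), down 97.4262 (V=309.2338). Price 170.8126; hedge Δ=-1.0000, bond B=327.9516.
  t=2,j=2: stock 347.2265 → up 475.7003 (V=0.0000), down 215.2804 (V=191.3796). Price 26.7520; hedge Δ=-0.7349, bond B=281.9247.
  t=1,j=0: stock 114.7000 → up 157.1390 (V=170.8126), down 71.1140 (V=256.8376). Price 149.7771; hedge Δ=-1.0000, bond B=264.4771.
  t=1,j=1: stock 253.4500 → up 347.2265 (V=26.7520), down 157.1390 (V=170.8126). Price 41.7117; hedge Δ=-0.7579, bond B=233.7925.
  t=0,j=0: stock 185.0000 → up 253.4500 (V=41.7117), down 114.7000 (V=149.7771). Price 48.7444; hedge Δ=-0.7788, bond B=192.8316.
Self-financing check: at every node Δ·S+B equals the discounted successor values.

(0,0): Delta=-0.7788 Bond=192.8316
(1,0): Delta=-1.0000 Bond=264.4771
(1,1): Delta=-0.7579 Bond=233.7925
(2,0): Delta=-1.0000 Bond=327.9516
(2,1): Delta=-1.0000 Bond=327.9516
(2,2): Delta=-0.7349 Bond=281.9247
V0=48.7444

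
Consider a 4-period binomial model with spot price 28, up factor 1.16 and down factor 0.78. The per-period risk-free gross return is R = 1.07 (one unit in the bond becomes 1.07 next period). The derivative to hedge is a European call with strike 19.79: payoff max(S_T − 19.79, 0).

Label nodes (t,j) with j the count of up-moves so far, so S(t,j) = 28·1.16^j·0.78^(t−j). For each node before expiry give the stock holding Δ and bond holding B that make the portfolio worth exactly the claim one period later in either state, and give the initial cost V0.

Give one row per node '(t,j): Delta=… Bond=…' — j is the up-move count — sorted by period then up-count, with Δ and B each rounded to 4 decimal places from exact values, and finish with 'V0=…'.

(0,0): Delta=0.9517 Bond=-13.5882
(1,0): Delta=0.8037 Bond=-11.3060
(1,1): Delta=0.9826 Bond=-15.5428
(2,0): Delta=0.3451 Bond=-4.2861
(2,1): Delta=0.8994 Bond=-14.5216
(2,2): Delta=1.0000 Bond=-17.2854
(3,0): Delta=0.0000 Bond=0.0000
(3,1): Delta=0.4172 Bond=-6.0093
(3,2): Delta=1.0000 Bond=-18.4953
(3,3): Delta=1.0000 Bond=-18.4953
V0=13.0603

Under the risk-neutral measure, an up-move has probability p* = (R−d)/(u−d) = 0.7632 and values discount at R = 1.07.
Terminal payoffs: V(4,0)=0.0000, V(4,1)=0.0000, V(4,2)=3.1326, V(4,3)=14.3000, V(4,4)=30.9079
Node (3,0) S=13.2875: V=(p*·0.0000+(1−p*)·0.0000)/1.07=0.0000; Δ=(0.0000−0.0000)/(15.4134−10.3642)=0.0000; B=V−Δ·S=0.0000
Node (3,1) S=19.7608: V=(p*·3.1326+(1−p*)·0.0000)/1.07=2.2342; Δ=(3.1326−0.0000)/(22.9226−15.4134)=0.4172; B=V−Δ·S=-6.0093
Node (3,2) S=29.3879: V=(p*·14.3000+(1−p*)·3.1326)/1.07=10.8926; Δ=(14.3000−3.1326)/(34.0900−22.9226)=1.0000; B=V−Δ·S=-18.4953
Node (3,3) S=43.7051: V=(p*·30.9079+(1−p*)·14.3000)/1.07=25.2098; Δ=(30.9079−14.3000)/(50.6979−34.0900)=1.0000; B=V−Δ·S=-18.4953
Node (2,0) S=17.0352: V=(p*·2.2342+(1−p*)·0.0000)/1.07=1.5935; Δ=(2.2342−0.0000)/(19.7608−13.2875)=0.3451; B=V−Δ·S=-4.2861
Node (2,1) S=25.3344: V=(p*·10.8926+(1−p*)·2.2342)/1.07=8.2635; Δ=(10.8926−2.2342)/(29.3879−19.7608)=0.8994; B=V−Δ·S=-14.5216
Node (2,2) S=37.6768: V=(p*·25.2098+(1−p*)·10.8926)/1.07=20.3914; Δ=(25.2098−10.8926)/(43.7051−29.3879)=1.0000; B=V−Δ·S=-17.2854
Node (1,0) S=21.8400: V=(p*·8.2635+(1−p*)·1.5935)/1.07=6.2465; Δ=(8.2635−1.5935)/(25.3344−17.0352)=0.8037; B=V−Δ·S=-11.3060
Node (1,1) S=32.4800: V=(p*·20.3914+(1−p*)·8.2635)/1.07=16.3729; Δ=(20.3914−8.2635)/(37.6768−25.3344)=0.9826; B=V−Δ·S=-15.5428
Node (0,0) S=28.0000: V=(p*·16.3729+(1−p*)·6.2465)/1.07=13.0603; Δ=(16.3729−6.2465)/(32.4800−21.8400)=0.9517; B=V−Δ·S=-13.5882
Check: Δ(0,0)·S0 + B(0,0) = 13.0603 = V0.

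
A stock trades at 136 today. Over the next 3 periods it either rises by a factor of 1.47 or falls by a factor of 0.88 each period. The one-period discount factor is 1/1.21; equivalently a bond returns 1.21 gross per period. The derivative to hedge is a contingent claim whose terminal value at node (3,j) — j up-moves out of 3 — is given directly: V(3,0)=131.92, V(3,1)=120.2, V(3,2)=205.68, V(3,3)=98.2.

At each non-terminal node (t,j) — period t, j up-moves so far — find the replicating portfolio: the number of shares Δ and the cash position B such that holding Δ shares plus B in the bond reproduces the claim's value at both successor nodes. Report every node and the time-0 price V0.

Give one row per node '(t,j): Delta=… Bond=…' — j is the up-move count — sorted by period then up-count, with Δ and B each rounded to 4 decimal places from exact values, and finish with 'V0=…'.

(0,0): Delta=0.0531 Bond=78.9773
(1,0): Delta=0.4991 Bond=42.1809
(1,1): Delta=-0.1573 Bond=137.6209
(2,0): Delta=-0.1886 Bond=123.4716
(2,1): Delta=0.8235 Bond=-6.0294
(2,2): Delta=-0.6199 Bond=302.4704
V0=86.1990

Under the risk-neutral measure, an up-move has probability p* = (R−d)/(u−d) = 0.5593 and values discount at R = 1.21.
Terminal payoffs: V(3,0)=131.9200, V(3,1)=120.2000, V(3,2)=205.6800, V(3,3)=98.2000
Node (2,0) S=105.3184: V=(p*·120.2000+(1−p*)·131.9200)/1.21=103.6072; Δ=(120.2000−131.9200)/(154.8180−92.6802)=-0.1886; B=V−Δ·S=123.4716
Node (2,1) S=175.9296: V=(p*·205.6800+(1−p*)·120.2000)/1.21=138.8519; Δ=(205.6800−120.2000)/(258.6165−154.8180)=0.8235; B=V−Δ·S=-6.0294
Node (2,2) S=293.8824: V=(p*·98.2000+(1−p*)·205.6800)/1.21=120.3009; Δ=(98.2000−205.6800)/(432.0071−258.6165)=-0.6199; B=V−Δ·S=302.4704
Node (1,0) S=119.6800: V=(p*·138.8519+(1−p*)·103.6072)/1.21=101.9177; Δ=(138.8519−103.6072)/(175.9296−105.3184)=0.4991; B=V−Δ·S=42.1809
Node (1,1) S=199.9200: V=(p*·120.3009+(1−p*)·138.8519)/1.21=106.1785; Δ=(120.3009−138.8519)/(293.8824−175.9296)=-0.1573; B=V−Δ·S=137.6209
Node (0,0) S=136.0000: V=(p*·106.1785+(1−p*)·101.9177)/1.21=86.1990; Δ=(106.1785−101.9177)/(199.9200−119.6800)=0.0531; B=V−Δ·S=78.9773
Check: Δ(0,0)·S0 + B(0,0) = 86.1990 = V0.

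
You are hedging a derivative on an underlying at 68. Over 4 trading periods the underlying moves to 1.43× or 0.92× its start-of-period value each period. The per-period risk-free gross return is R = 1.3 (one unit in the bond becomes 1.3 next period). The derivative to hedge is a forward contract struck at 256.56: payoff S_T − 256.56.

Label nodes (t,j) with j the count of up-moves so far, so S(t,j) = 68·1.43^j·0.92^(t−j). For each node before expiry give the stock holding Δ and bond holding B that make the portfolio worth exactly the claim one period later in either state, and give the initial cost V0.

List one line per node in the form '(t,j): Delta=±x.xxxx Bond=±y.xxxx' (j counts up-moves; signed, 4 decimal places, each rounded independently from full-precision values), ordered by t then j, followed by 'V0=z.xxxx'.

(0,0): Delta=1.0000 Bond=-89.8288
(1,0): Delta=1.0000 Bond=-116.7774
(1,1): Delta=1.0000 Bond=-116.7774
(2,0): Delta=1.0000 Bond=-151.8107
(2,1): Delta=1.0000 Bond=-151.8107
(2,2): Delta=1.0000 Bond=-151.8107
(3,0): Delta=1.0000 Bond=-197.3538
(3,1): Delta=1.0000 Bond=-197.3538
(3,2): Delta=1.0000 Bond=-197.3538
(3,3): Delta=1.0000 Bond=-197.3538
V0=-21.8288

Since d<R<u, set p* = (R−d)/(u−d) = 0.7451; price each node as the discounted p*-expectation of its children.
Terminal payoffs: V(4,0)=-207.8453, V(4,1)=-180.8404, V(4,2)=-138.8654, V(4,3)=-73.6216, V(4,4)=27.7899
(3,0): S=52.9508. Δ = (V_up−V_dn)/(S_up−S_dn) = (-180.8404−-207.8453)/(75.7196−48.7147) = 1.0000. V = [p*·-180.8404 + (1−p*)·-207.8453]/1.3 = -144.4031. B = V − Δ·S = -197.3538.
(3,1): S=82.3039. Δ = (V_up−V_dn)/(S_up−S_dn) = (-138.8654−-180.8404)/(117.6946−75.7196) = 1.0000. V = [p*·-138.8654 + (1−p*)·-180.8404]/1.3 = -115.0499. B = V − Δ·S = -197.3538.
(3,2): S=127.9289. Δ = (V_up−V_dn)/(S_up−S_dn) = (-73.6216−-138.8654)/(182.9384−117.6946) = 1.0000. V = [p*·-73.6216 + (1−p*)·-138.8654]/1.3 = -69.4249. B = V − Δ·S = -197.3538.
(3,3): S=198.8461. Δ = (V_up−V_dn)/(S_up−S_dn) = (27.7899−-73.6216)/(284.3499−182.9384) = 1.0000. V = [p*·27.7899 + (1−p*)·-73.6216]/1.3 = 1.4922. B = V − Δ·S = -197.3538.
(2,0): S=57.5552. Δ = (V_up−V_dn)/(S_up−S_dn) = (-115.0499−-144.4031)/(82.3039−52.9508) = 1.0000. V = [p*·-115.0499 + (1−p*)·-144.4031]/1.3 = -94.2555. B = V − Δ·S = -151.8107.
(2,1): S=89.4608. Δ = (V_up−V_dn)/(S_up−S_dn) = (-69.4249−-115.0499)/(127.9289−82.3039) = 1.0000. V = [p*·-69.4249 + (1−p*)·-115.0499]/1.3 = -62.3499. B = V − Δ·S = -151.8107.
(2,2): S=139.0532. Δ = (V_up−V_dn)/(S_up−S_dn) = (1.4922−-69.4249)/(198.8461−127.9289) = 1.0000. V = [p*·1.4922 + (1−p*)·-69.4249]/1.3 = -12.7575. B = V − Δ·S = -151.8107.
(1,0): S=62.5600. Δ = (V_up−V_dn)/(S_up−S_dn) = (-62.3499−-94.2555)/(89.4608−57.5552) = 1.0000. V = [p*·-62.3499 + (1−p*)·-94.2555]/1.3 = -54.2174. B = V − Δ·S = -116.7774.
(1,1): S=97.2400. Δ = (V_up−V_dn)/(S_up−S_dn) = (-12.7575−-62.3499)/(139.0532−89.4608) = 1.0000. V = [p*·-12.7575 + (1−p*)·-62.3499]/1.3 = -19.5374. B = V − Δ·S = -116.7774.
(0,0): S=68.0000. Δ = (V_up−V_dn)/(S_up−S_dn) = (-19.5374−-54.2174)/(97.2400−62.5600) = 1.0000. V = [p*·-19.5374 + (1−p*)·-54.2174]/1.3 = -21.8288. B = V − Δ·S = -89.8288.
Root portfolio cost Δ·68+B reproduces V0=-21.8288.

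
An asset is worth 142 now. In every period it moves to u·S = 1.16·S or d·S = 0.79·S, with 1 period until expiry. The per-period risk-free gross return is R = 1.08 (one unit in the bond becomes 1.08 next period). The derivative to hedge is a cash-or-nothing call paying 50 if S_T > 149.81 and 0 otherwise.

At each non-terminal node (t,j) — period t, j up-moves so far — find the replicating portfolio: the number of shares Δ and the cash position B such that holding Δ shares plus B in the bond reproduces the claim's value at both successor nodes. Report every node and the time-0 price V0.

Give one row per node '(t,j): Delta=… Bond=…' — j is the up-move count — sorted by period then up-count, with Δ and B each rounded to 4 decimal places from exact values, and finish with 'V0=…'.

Risk-neutral probability p* = (R−d)/(u−d) = (1.08−0.79)/(1.16−0.79) = 0.7838.
Terminal values V(1,·): V(1,0)=0.0000, V(1,1)=50.0000
Node (0,0) S=142.0000: V=(p*·50.0000+(1−p*)·0.0000)/1.08=36.2863; Δ=(50.0000−0.0000)/(164.7200−112.1800)=0.9517; B=V−Δ·S=-98.8488
Check: Δ(0,0)·S0 + B(0,0) = 36.2863 = V0.

(0,0): Delta=0.9517 Bond=-98.8488
V0=36.2863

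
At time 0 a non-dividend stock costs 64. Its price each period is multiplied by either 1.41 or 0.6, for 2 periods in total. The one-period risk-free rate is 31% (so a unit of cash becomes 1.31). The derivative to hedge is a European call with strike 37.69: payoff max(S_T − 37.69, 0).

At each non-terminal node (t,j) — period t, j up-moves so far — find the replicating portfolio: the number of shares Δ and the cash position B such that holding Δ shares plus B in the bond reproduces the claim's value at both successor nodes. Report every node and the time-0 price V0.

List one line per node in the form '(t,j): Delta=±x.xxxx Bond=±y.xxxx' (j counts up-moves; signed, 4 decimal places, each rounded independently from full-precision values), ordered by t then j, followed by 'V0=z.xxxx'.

Under the risk-neutral measure, an up-move has probability p* = (R−d)/(u−d) = 0.8765 and values discount at R = 1.31.
Terminal payoffs: V(2,0)=0.0000, V(2,1)=16.4540, V(2,2)=89.5484
Node (1,0) S=38.4000: V=(p*·16.4540+(1−p*)·0.0000)/1.31=11.0097; Δ=(16.4540−0.0000)/(54.1440−23.0400)=0.5290; B=V−Δ·S=-9.3039
Node (1,1) S=90.2400: V=(p*·89.5484+(1−p*)·16.4540)/1.31=61.4690; Δ=(89.5484−16.4540)/(127.2384−54.1440)=1.0000; B=V−Δ·S=-28.7710
Node (0,0) S=64.0000: V=(p*·61.4690+(1−p*)·11.0097)/1.31=42.1675; Δ=(61.4690−11.0097)/(90.2400−38.4000)=0.9734; B=V−Δ·S=-20.1280
The time-0 hedge costs 42.1675, which is the no-arbitrage price.

(0,0): Delta=0.9734 Bond=-20.1280
(1,0): Delta=0.5290 Bond=-9.3039
(1,1): Delta=1.0000 Bond=-28.7710
V0=42.1675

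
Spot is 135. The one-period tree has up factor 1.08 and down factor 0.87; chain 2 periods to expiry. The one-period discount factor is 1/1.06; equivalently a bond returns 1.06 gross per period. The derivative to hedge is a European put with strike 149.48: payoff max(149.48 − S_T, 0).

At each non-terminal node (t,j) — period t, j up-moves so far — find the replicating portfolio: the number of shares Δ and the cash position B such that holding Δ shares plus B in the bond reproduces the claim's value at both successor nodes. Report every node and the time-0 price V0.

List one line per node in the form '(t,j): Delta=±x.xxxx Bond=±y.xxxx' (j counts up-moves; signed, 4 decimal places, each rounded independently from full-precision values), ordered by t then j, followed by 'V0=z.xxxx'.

(0,0): Delta=-0.7596 Bond=106.4023
(1,0): Delta=-1.0000 Bond=141.0189
(1,1): Delta=-0.7392 Bond=109.8146
V0=3.8534

Under the risk-neutral measure, an up-move has probability p* = (R−d)/(u−d) = 0.9048 and values discount at R = 1.06.
Terminal payoffs: V(2,0)=47.2985, V(2,1)=22.6340, V(2,2)=0.0000
  t=1,j=0: stock 117.4500 → up 126.8460 (V=22.6340), down 102.1815 (V=47.2985). Price 23.5689; hedge Δ=-1.0000, bond B=141.0189.
  t=1,j=1: stock 145.8000 → up 157.4640 (V=0.0000), down 126.8460 (V=22.6340). Price 2.0336; hedge Δ=-0.7392, bond B=109.8146.
  t=0,j=0: stock 135.0000 → up 145.8000 (V=2.0336), down 117.4500 (V=23.5689). Price 3.8534; hedge Δ=-0.7596, bond B=106.4023.
The time-0 hedge costs 3.8534, which is the no-arbitrage price.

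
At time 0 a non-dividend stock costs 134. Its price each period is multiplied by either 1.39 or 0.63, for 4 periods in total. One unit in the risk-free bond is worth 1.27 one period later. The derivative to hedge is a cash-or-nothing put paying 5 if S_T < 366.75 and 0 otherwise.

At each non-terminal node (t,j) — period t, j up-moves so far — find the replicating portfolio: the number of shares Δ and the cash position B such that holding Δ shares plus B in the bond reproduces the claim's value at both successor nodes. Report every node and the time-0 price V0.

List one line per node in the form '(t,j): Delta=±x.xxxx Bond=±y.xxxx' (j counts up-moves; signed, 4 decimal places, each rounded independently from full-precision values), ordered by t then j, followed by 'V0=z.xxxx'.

Since d<R<u, set p* = (R−d)/(u−d) = 0.8421; price each node as the discounted p*-expectation of its children.
Terminal payoffs: V(4,0)=5.0000, V(4,1)=5.0000, V(4,2)=5.0000, V(4,3)=5.0000, V(4,4)=0.0000
(3,0): S=33.5063. Δ = (V_up−V_dn)/(S_up−S_dn) = (5.0000−5.0000)/(46.5738−21.1090) = 0.0000. V = [p*·5.0000 + (1−p*)·5.0000]/1.27 = 3.9370. B = V − Δ·S = 3.9370.
(3,1): S=73.9266. Δ = (V_up−V_dn)/(S_up−S_dn) = (5.0000−5.0000)/(102.7580−46.5738) = 0.0000. V = [p*·5.0000 + (1−p*)·5.0000]/1.27 = 3.9370. B = V − Δ·S = 3.9370.
(3,2): S=163.1079. Δ = (V_up−V_dn)/(S_up−S_dn) = (5.0000−5.0000)/(226.7200−102.7580) = 0.0000. V = [p*·5.0000 + (1−p*)·5.0000]/1.27 = 3.9370. B = V − Δ·S = 3.9370.
(3,3): S=359.8729. Δ = (V_up−V_dn)/(S_up−S_dn) = (0.0000−5.0000)/(500.2234−226.7200) = -0.0183. V = [p*·0.0000 + (1−p*)·5.0000]/1.27 = 0.6216. B = V − Δ·S = 7.2006.
(2,0): S=53.1846. Δ = (V_up−V_dn)/(S_up−S_dn) = (3.9370−3.9370)/(73.9266−33.5063) = 0.0000. V = [p*·3.9370 + (1−p*)·3.9370]/1.27 = 3.1000. B = V − Δ·S = 3.1000.
(2,1): S=117.3438. Δ = (V_up−V_dn)/(S_up−S_dn) = (3.9370−3.9370)/(163.1079−73.9266) = 0.0000. V = [p*·3.9370 + (1−p*)·3.9370]/1.27 = 3.1000. B = V − Δ·S = 3.1000.
(2,2): S=258.9014. Δ = (V_up−V_dn)/(S_up−S_dn) = (0.6216−3.9370)/(359.8729−163.1079) = -0.0168. V = [p*·0.6216 + (1−p*)·3.9370]/1.27 = 0.9017. B = V − Δ·S = 5.2640.
(1,0): S=84.4200. Δ = (V_up−V_dn)/(S_up−S_dn) = (3.1000−3.1000)/(117.3438−53.1846) = 0.0000. V = [p*·3.1000 + (1−p*)·3.1000]/1.27 = 2.4409. B = V − Δ·S = 2.4409.
(1,1): S=186.2600. Δ = (V_up−V_dn)/(S_up−S_dn) = (0.9017−3.1000)/(258.9014−117.3438) = -0.0155. V = [p*·0.9017 + (1−p*)·3.1000]/1.27 = 0.9833. B = V − Δ·S = 3.8758.
(0,0): S=134.0000. Δ = (V_up−V_dn)/(S_up−S_dn) = (0.9833−2.4409)/(186.2600−84.4200) = -0.0143. V = [p*·0.9833 + (1−p*)·2.4409]/1.27 = 0.9555. B = V − Δ·S = 2.8734.
Check: Δ(0,0)·S0 + B(0,0) = 0.9555 = V0.

(0,0): Delta=-0.0143 Bond=2.8734
(1,0): Delta=0.0000 Bond=2.4409
(1,1): Delta=-0.0155 Bond=3.8758
(2,0): Delta=0.0000 Bond=3.1000
(2,1): Delta=0.0000 Bond=3.1000
(2,2): Delta=-0.0168 Bond=5.2640
(3,0): Delta=0.0000 Bond=3.9370
(3,1): Delta=0.0000 Bond=3.9370
(3,2): Delta=0.0000 Bond=3.9370
(3,3): Delta=-0.0183 Bond=7.2006
V0=0.9555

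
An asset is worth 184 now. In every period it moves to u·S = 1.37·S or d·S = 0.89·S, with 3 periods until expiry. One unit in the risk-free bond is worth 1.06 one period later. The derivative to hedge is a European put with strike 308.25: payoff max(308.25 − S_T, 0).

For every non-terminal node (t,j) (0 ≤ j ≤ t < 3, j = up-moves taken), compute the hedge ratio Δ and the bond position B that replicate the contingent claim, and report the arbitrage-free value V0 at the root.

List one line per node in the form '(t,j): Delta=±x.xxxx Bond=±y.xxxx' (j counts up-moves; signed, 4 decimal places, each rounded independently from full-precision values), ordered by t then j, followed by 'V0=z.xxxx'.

(0,0): Delta=-0.7916 Bond=226.6159
(1,0): Delta=-1.0000 Bond=274.3414
(1,1): Delta=-0.5447 Bond=177.9785
(2,0): Delta=-1.0000 Bond=290.8019
(2,1): Delta=-1.0000 Bond=290.8019
(2,2): Delta=-0.0054 Bond=2.3933
V0=80.9626

No-arbitrage ⇒ martingale measure with p* = (R−d)/(u−d) = 0.3542.
At expiry t=3: V(3,0)=178.5357, V(3,1)=108.5774, V(3,2)=0.8889, V(3,3)=0.0000
Node (2,0) S=145.7464: V=(p*·108.5774+(1−p*)·178.5357)/1.06=145.0555; Δ=(108.5774−178.5357)/(199.6726−129.7143)=-1.0000; B=V−Δ·S=290.8019
Node (2,1) S=224.3512: V=(p*·0.8889+(1−p*)·108.5774)/1.06=66.4507; Δ=(0.8889−108.5774)/(307.3611−199.6726)=-1.0000; B=V−Δ·S=290.8019
Node (2,2) S=345.3496: V=(p*·0.0000+(1−p*)·0.8889)/1.06=0.5416; Δ=(0.0000−0.8889)/(473.1290−307.3611)=-0.0054; B=V−Δ·S=2.3933
Node (1,0) S=163.7600: V=(p*·66.4507+(1−p*)·145.0555)/1.06=110.5814; Δ=(66.4507−145.0555)/(224.3512−145.7464)=-1.0000; B=V−Δ·S=274.3414
Node (1,1) S=252.0800: V=(p*·0.5416+(1−p*)·66.4507)/1.06=40.6678; Δ=(0.5416−66.4507)/(345.3496−224.3512)=-0.5447; B=V−Δ·S=177.9785
Node (0,0) S=184.0000: V=(p*·40.6678+(1−p*)·110.5814)/1.06=80.9626; Δ=(40.6678−110.5814)/(252.0800−163.7600)=-0.7916; B=V−Δ·S=226.6159
Check: Δ(0,0)·S0 + B(0,0) = 80.9626 = V0.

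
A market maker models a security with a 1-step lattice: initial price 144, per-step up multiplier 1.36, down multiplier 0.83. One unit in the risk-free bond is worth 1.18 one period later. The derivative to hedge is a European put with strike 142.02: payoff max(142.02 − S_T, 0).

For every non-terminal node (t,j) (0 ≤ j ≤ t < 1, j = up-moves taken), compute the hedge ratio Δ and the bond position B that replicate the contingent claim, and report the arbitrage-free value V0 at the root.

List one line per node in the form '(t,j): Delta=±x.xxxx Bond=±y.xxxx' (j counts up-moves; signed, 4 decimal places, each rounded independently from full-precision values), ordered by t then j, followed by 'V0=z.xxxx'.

(0,0): Delta=-0.2948 Bond=48.9287
V0=6.4759

The replicating-portfolio and risk-neutral prices coincide; use p* = (1.18−0.83)/(1.36−0.83) = 0.6604 for the latter.
Terminal values V(1,·): V(1,0)=22.5000, V(1,1)=0.0000
  t=0,j=0: stock 144.0000 → up 195.8400 (V=0.0000), down 119.5200 (V=22.5000). Price 6.4759; hedge Δ=-0.2948, bond B=48.9287.
Root portfolio cost Δ·144+B reproduces V0=6.4759.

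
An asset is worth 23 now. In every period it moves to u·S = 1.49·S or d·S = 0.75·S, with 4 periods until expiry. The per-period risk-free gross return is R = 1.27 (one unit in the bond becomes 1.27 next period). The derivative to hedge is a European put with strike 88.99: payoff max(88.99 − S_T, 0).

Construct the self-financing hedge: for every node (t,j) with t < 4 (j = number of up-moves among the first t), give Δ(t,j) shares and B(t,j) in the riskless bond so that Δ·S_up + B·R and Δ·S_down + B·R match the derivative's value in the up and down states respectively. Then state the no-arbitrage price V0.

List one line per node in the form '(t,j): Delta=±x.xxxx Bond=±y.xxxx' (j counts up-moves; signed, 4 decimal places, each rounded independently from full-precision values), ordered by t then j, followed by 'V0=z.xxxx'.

(0,0): Delta=-0.7574 Bond=30.9130
(1,0): Delta=-1.0000 Bond=43.4440
(1,1): Delta=-0.7058 Bond=37.4891
(2,0): Delta=-1.0000 Bond=55.1739
(2,1): Delta=-1.0000 Bond=55.1739
(2,2): Delta=-0.6431 Bond=44.4115
(3,0): Delta=-1.0000 Bond=70.0709
(3,1): Delta=-1.0000 Bond=70.0709
(3,2): Delta=-1.0000 Bond=70.0709
(3,3): Delta=-0.5671 Bond=50.6199
V0=13.4924

No-arbitrage ⇒ martingale measure with p* = (R−d)/(u−d) = 0.7027.
Payoff layer (t=4): V(4,0)=81.7127, V(4,1)=74.5323, V(4,2)=60.2675, V(4,3)=31.9279, V(4,4)=0.0000
  t=3,j=0: stock 9.7031 → up 14.4577 (V=74.5323), down 7.2773 (V=81.7127). Price 60.3677; hedge Δ=-1.0000, bond B=70.0709.
  t=3,j=1: stock 19.2769 → up 28.7225 (V=60.2675), down 14.4577 (V=74.5323). Price 50.7940; hedge Δ=-1.0000, bond B=70.0709.
  t=3,j=2: stock 38.2967 → up 57.0621 (V=31.9279), down 28.7225 (V=60.2675). Price 31.7741; hedge Δ=-1.0000, bond B=70.0709.
  t=3,j=3: stock 76.0828 → up 113.3634 (V=0.0000), down 57.0621 (V=31.9279). Price 7.4741; hedge Δ=-0.5671, bond B=50.6199.
  t=2,j=0: stock 12.9375 → up 19.2769 (V=50.7940), down 9.7031 (V=60.3677). Price 42.2364; hedge Δ=-1.0000, bond B=55.1739.
  t=2,j=1: stock 25.7025 → up 38.2967 (V=31.7741), down 19.2769 (V=50.7940). Price 29.4714; hedge Δ=-1.0000, bond B=55.1739.
  t=2,j=2: stock 51.0623 → up 76.0828 (V=7.4741), down 38.2967 (V=31.7741). Price 11.5736; hedge Δ=-0.6431, bond B=44.4115.
  t=1,j=0: stock 17.2500 → up 25.7025 (V=29.4714), down 12.9375 (V=42.2364). Price 26.1940; hedge Δ=-1.0000, bond B=43.4440.
  t=1,j=1: stock 34.2700 → up 51.0623 (V=11.5736), down 25.7025 (V=29.4714). Price 13.3028; hedge Δ=-0.7058, bond B=37.4891.
  t=0,j=0: stock 23.0000 → up 34.2700 (V=13.3028), down 17.2500 (V=26.1940). Price 13.4924; hedge Δ=-0.7574, bond B=30.9130.
Root portfolio cost Δ·23+B reproduces V0=13.4924.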